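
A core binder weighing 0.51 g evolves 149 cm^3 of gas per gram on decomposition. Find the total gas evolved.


Formula: V_gas = W_binder * gas_evolution_rate
V = 0.51 g * 149 cm^3/g = 75.9900 cm^3

Final answer: 75.9900 cm^3


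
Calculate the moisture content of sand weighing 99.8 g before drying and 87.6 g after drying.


Formula: MC = (W_wet - W_dry) / W_wet * 100
Water mass = 99.8 - 87.6 = 12.2 g
MC = 12.2 / 99.8 * 100 = 12.2244%


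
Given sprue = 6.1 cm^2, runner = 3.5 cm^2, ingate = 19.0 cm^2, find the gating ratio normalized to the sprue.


Sprue:Runner:Ingate = 1 : 3.5/6.1 : 19.0/6.1 = 1:0.57:3.11


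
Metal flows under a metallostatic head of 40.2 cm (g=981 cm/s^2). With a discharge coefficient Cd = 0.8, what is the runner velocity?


Formula: v = Cd * sqrt(2 * g * h)  (Torricelli with discharge coefficient)
2*g*h = 2 * 981 * 40.2 = 78872.4 cm^2/s^2
sqrt(78872.4) = 280.84230 cm/s
v = 0.8 * 280.84230 = 224.6738 cm/s

Answer: 224.6738 cm/s


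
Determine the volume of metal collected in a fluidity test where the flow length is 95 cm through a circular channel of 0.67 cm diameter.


Formula: V = pi * (d/2)^2 * L  (cylinder volume)
Radius = 0.67/2 = 0.335 cm
V = pi * 0.335^2 * 95 = 33.4937 cm^3

Answer: 33.4937 cm^3


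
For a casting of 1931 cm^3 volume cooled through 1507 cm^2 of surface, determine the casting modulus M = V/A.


Formula: Casting Modulus M = V / A
M = 1931 cm^3 / 1507 cm^2 = 1.2814 cm

Final answer: 1.2814 cm


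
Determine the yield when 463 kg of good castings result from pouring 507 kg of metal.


Formula: Casting Yield = (W_good / W_total) * 100
Yield = (463 kg / 507 kg) * 100 = 91.3215%

Final answer: 91.3215%


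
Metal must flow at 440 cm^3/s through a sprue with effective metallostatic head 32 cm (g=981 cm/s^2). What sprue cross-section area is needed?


Formula: v = sqrt(2*g*h), A = Q/v
Velocity: v = sqrt(2 * 981 * 32) = sqrt(62784) = 250.5674 cm/s
Sprue area: A = Q / v = 440 / 250.5674 = 1.7560 cm^2

Final answer: 1.7560 cm^2


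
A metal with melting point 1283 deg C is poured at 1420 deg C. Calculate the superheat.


Formula: Superheat = T_pour - T_melt
Superheat = 1420 - 1283 = 137 deg C

Answer: 137 deg C


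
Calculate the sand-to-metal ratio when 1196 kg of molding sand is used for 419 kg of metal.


Formula: Sand-to-Metal Ratio = W_sand / W_metal
Ratio = 1196 kg / 419 kg = 2.8544

Answer: 2.8544


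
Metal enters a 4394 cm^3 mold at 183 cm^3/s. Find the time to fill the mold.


Formula: t_fill = V_mold / Q_flow
t = 4394 cm^3 / 183 cm^3/s = 24.0109 s

Final answer: 24.0109 s


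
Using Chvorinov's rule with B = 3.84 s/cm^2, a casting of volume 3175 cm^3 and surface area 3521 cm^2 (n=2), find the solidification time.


Formula: t_s = B * (V/A)^n  (Chvorinov's rule, n=2)
Modulus M = V/A = 3175/3521 = 0.901732 cm
M^2 = 0.901732^2 = 0.813121 cm^2
t_s = 3.84 * 0.813121 = 3.1224 s

Answer: 3.1224 s


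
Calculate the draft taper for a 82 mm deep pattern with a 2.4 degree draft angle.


Formula: taper = depth * tan(draft_angle)
tan(2.4 deg) = 0.0419124
taper = 82 mm * 0.0419124 = 3.4368 mm

Answer: 3.4368 mm


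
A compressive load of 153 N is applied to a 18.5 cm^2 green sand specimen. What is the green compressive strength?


Formula: Compressive Strength = Force / Area
Strength = 153 N / 18.5 cm^2 = 8.2703 N/cm^2

Final answer: 8.2703 N/cm^2


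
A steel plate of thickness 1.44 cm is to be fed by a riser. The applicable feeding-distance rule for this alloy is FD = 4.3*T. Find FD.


Formula: FD = 4.3 * T  (riser feeding-distance rule)
FD = 4.3 * 1.44 cm = 6.1920 cm

Answer: 6.1920 cm


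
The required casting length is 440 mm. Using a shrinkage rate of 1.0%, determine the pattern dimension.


Formula: L_pattern = L_casting * (1 + shrinkage_rate/100)
Shrinkage factor = 1 + 1.0/100 = 1.01
L_pattern = 440 mm * 1.01 = 444.4000 mm

Answer: 444.4000 mm


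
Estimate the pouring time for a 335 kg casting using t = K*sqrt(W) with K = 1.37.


Formula: t = K * sqrt(W)
sqrt(W) = sqrt(335) = 18.30301
t = 1.37 * 18.30301 = 25.0751 s

25.0751 s


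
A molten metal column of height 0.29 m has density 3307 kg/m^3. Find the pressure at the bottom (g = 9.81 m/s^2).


Formula: P = rho * g * h
rho * g = 3307 * 9.81 = 32441.67 N/m^3
P = 32441.67 * 0.29 = 9408.0843 Pa

Answer: 9408.0843 Pa


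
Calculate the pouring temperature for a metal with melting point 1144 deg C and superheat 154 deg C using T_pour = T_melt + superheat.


Formula: T_pour = T_melt + Superheat
T_pour = 1144 + 154 = 1298 deg C

1298 deg C


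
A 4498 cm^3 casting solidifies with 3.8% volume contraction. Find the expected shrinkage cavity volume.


Formula: V_shrink = V_casting * shrinkage_pct / 100
V_shrink = 4498 cm^3 * 3.8 / 100 = 170.9240 cm^3

Answer: 170.9240 cm^3


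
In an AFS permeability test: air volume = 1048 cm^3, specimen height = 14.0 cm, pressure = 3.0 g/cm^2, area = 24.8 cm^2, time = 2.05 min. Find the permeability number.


Formula: Permeability Number P = (V * H) / (p * A * t)
Numerator: V * H = 1048 * 14.0 = 14672.0
Denominator: p * A * t = 3.0 * 24.8 * 2.05 = 152.52
P = 14672.0 / 152.52 = 96.1972

Answer: 96.1972


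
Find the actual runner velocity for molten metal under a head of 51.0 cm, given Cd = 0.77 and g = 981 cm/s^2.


Formula: v = Cd * sqrt(2 * g * h)  (Torricelli with discharge coefficient)
2*g*h = 2 * 981 * 51.0 = 100062.0 cm^2/s^2
sqrt(100062.0) = 316.32578 cm/s
v = 0.77 * 316.32578 = 243.5709 cm/s

Answer: 243.5709 cm/s


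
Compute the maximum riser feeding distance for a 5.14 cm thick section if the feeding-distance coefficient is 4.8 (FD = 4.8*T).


Formula: FD = 4.8 * T  (riser feeding-distance rule)
FD = 4.8 * 5.14 cm = 24.6720 cm

Final answer: 24.6720 cm


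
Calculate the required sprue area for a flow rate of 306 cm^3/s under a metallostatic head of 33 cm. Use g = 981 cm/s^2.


Formula: v = sqrt(2*g*h), A = Q/v
Velocity: v = sqrt(2 * 981 * 33) = sqrt(64746) = 254.4524 cm/s
Sprue area: A = Q / v = 306 / 254.4524 = 1.2026 cm^2

Final answer: 1.2026 cm^2


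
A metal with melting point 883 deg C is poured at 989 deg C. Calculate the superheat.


Formula: Superheat = T_pour - T_melt
Superheat = 989 - 883 = 106 deg C

106 deg C


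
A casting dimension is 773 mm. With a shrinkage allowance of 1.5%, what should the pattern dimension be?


Formula: L_pattern = L_casting * (1 + shrinkage_rate/100)
Shrinkage factor = 1 + 1.5/100 = 1.015
L_pattern = 773 mm * 1.015 = 784.5950 mm

Final answer: 784.5950 mm


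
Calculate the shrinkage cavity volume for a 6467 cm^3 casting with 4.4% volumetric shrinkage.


Formula: V_shrink = V_casting * shrinkage_pct / 100
V_shrink = 6467 cm^3 * 4.4 / 100 = 284.5480 cm^3

Final answer: 284.5480 cm^3


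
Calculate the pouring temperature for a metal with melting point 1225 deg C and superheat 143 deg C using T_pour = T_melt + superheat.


Formula: T_pour = T_melt + Superheat
T_pour = 1225 + 143 = 1368 deg C

1368 deg C


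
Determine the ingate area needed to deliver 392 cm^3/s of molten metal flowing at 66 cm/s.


Formula: A_ingate = Q / v  (continuity equation)
A = 392 cm^3/s / 66 cm/s = 5.9394 cm^2

Final answer: 5.9394 cm^2


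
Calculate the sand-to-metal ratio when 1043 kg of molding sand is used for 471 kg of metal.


Formula: Sand-to-Metal Ratio = W_sand / W_metal
Ratio = 1043 kg / 471 kg = 2.2144

Final answer: 2.2144


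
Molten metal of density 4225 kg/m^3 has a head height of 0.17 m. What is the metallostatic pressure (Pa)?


Formula: P = rho * g * h
rho * g = 4225 * 9.81 = 41447.25 N/m^3
P = 41447.25 * 0.17 = 7046.0325 Pa

Final answer: 7046.0325 Pa


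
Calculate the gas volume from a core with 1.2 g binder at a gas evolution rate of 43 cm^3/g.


Formula: V_gas = W_binder * gas_evolution_rate
V = 1.2 g * 43 cm^3/g = 51.6000 cm^3


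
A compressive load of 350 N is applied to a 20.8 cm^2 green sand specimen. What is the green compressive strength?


Formula: Compressive Strength = Force / Area
Strength = 350 N / 20.8 cm^2 = 16.8269 N/cm^2

16.8269 N/cm^2


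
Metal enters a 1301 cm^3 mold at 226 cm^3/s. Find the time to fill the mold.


Formula: t_fill = V_mold / Q_flow
t = 1301 cm^3 / 226 cm^3/s = 5.7566 s

Answer: 5.7566 s


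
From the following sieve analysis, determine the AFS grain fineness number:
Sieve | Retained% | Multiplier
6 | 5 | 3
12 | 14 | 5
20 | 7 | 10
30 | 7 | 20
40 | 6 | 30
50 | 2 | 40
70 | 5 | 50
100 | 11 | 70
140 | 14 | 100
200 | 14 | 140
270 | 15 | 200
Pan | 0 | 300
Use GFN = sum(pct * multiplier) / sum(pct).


Formula: GFN = sum(pct * multiplier) / sum(pct)
sum(pct * multiplier) = 7935
sum(pct) = 100
GFN = 7935 / 100 = 79.35


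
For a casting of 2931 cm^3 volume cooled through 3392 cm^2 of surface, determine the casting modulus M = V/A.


Formula: Casting Modulus M = V / A
M = 2931 cm^3 / 3392 cm^2 = 0.8641 cm

Answer: 0.8641 cm


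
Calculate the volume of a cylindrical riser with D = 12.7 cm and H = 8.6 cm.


Formula: V = pi * (D/2)^2 * H  (cylinder volume)
Radius = D/2 = 12.7/2 = 6.35 cm
V = pi * 6.35^2 * 8.6 = 1089.4211 cm^3

Answer: 1089.4211 cm^3


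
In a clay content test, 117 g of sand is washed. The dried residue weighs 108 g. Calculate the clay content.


Formula: Clay% = (W_total - W_washed) / W_total * 100
Clay mass = 117 - 108 = 9 g
Clay% = 9 / 117 * 100 = 7.6923%


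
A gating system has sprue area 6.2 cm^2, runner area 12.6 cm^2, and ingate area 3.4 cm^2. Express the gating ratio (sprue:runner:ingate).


Sprue:Runner:Ingate = 1 : 12.6/6.2 : 3.4/6.2 = 1:2.03:0.55


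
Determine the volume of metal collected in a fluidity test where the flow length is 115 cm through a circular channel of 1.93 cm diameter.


Formula: V = pi * (d/2)^2 * L  (cylinder volume)
Radius = 1.93/2 = 0.965 cm
V = pi * 0.965^2 * 115 = 336.4359 cm^3

336.4359 cm^3


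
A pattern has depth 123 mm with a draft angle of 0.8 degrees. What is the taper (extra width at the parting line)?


Formula: taper = depth * tan(draft_angle)
tan(0.8 deg) = 0.0139635
taper = 123 mm * 0.0139635 = 1.7175 mm

Final answer: 1.7175 mm


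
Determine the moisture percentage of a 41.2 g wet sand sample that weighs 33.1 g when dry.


Formula: MC = (W_wet - W_dry) / W_wet * 100
Water mass = 41.2 - 33.1 = 8.1 g
MC = 8.1 / 41.2 * 100 = 19.6602%

Final answer: 19.6602%


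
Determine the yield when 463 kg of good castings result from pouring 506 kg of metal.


Formula: Casting Yield = (W_good / W_total) * 100
Yield = (463 kg / 506 kg) * 100 = 91.5020%

Final answer: 91.5020%


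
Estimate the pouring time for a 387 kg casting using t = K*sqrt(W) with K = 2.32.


Formula: t = K * sqrt(W)
sqrt(W) = sqrt(387) = 19.67232
t = 2.32 * 19.67232 = 45.6398 s

Answer: 45.6398 s


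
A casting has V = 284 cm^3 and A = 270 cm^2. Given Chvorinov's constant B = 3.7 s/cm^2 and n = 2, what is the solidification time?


Formula: t_s = B * (V/A)^n  (Chvorinov's rule, n=2)
Modulus M = V/A = 284/270 = 1.051852 cm
M^2 = 1.051852^2 = 1.106393 cm^2
t_s = 3.7 * 1.106393 = 4.0937 s


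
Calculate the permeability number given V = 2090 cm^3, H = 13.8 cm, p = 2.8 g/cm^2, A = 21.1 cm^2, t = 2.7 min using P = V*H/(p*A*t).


Formula: Permeability Number P = (V * H) / (p * A * t)
Numerator: V * H = 2090 * 13.8 = 28842.0
Denominator: p * A * t = 2.8 * 21.1 * 2.7 = 159.516
P = 28842.0 / 159.516 = 180.8094

180.8094


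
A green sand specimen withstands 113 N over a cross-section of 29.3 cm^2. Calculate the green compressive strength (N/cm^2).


Formula: Compressive Strength = Force / Area
Strength = 113 N / 29.3 cm^2 = 3.8567 N/cm^2


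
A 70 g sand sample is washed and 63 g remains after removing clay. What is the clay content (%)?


Formula: Clay% = (W_total - W_washed) / W_total * 100
Clay mass = 70 - 63 = 7 g
Clay% = 7 / 70 * 100 = 10.0000%


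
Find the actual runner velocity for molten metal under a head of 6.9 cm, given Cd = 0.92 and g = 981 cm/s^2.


Formula: v = Cd * sqrt(2 * g * h)  (Torricelli with discharge coefficient)
2*g*h = 2 * 981 * 6.9 = 13537.8 cm^2/s^2
sqrt(13537.8) = 116.35205 cm/s
v = 0.92 * 116.35205 = 107.0439 cm/s


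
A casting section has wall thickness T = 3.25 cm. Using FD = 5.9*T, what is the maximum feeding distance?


Formula: FD = 5.9 * T  (riser feeding-distance rule)
FD = 5.9 * 3.25 cm = 19.1750 cm

19.1750 cm


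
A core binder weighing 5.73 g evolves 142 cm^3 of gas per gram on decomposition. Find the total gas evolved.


Formula: V_gas = W_binder * gas_evolution_rate
V = 5.73 g * 142 cm^3/g = 813.6600 cm^3

813.6600 cm^3


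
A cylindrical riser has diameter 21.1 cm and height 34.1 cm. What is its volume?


Formula: V = pi * (D/2)^2 * H  (cylinder volume)
Radius = D/2 = 21.1/2 = 10.55 cm
V = pi * 10.55^2 * 34.1 = 11923.6487 cm^3

Answer: 11923.6487 cm^3


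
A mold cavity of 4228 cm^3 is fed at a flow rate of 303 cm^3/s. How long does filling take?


Formula: t_fill = V_mold / Q_flow
t = 4228 cm^3 / 303 cm^3/s = 13.9538 s


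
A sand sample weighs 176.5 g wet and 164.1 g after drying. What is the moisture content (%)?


Formula: MC = (W_wet - W_dry) / W_wet * 100
Water mass = 176.5 - 164.1 = 12.4 g
MC = 12.4 / 176.5 * 100 = 7.0255%


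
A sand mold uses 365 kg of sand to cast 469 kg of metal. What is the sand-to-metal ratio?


Formula: Sand-to-Metal Ratio = W_sand / W_metal
Ratio = 365 kg / 469 kg = 0.7783


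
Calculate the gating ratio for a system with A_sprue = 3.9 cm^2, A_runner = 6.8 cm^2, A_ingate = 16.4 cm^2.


Sprue:Runner:Ingate = 1 : 6.8/3.9 : 16.4/3.9 = 1:1.74:4.21


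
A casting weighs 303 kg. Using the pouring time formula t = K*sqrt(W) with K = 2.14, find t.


Formula: t = K * sqrt(W)
sqrt(W) = sqrt(303) = 17.40690
t = 2.14 * 17.40690 = 37.2508 s

Final answer: 37.2508 s


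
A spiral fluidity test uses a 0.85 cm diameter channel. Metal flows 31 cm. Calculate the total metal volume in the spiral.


Formula: V = pi * (d/2)^2 * L  (cylinder volume)
Radius = 0.85/2 = 0.425 cm
V = pi * 0.425^2 * 31 = 17.5910 cm^3

Final answer: 17.5910 cm^3


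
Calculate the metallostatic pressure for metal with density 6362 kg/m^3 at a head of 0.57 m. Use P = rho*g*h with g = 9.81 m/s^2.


Formula: P = rho * g * h
rho * g = 6362 * 9.81 = 62411.22 N/m^3
P = 62411.22 * 0.57 = 35574.3954 Pa

Final answer: 35574.3954 Pa


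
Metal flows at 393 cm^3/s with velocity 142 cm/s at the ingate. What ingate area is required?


Formula: A_ingate = Q / v  (continuity equation)
A = 393 cm^3/s / 142 cm/s = 2.7676 cm^2


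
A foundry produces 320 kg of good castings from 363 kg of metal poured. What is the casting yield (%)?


Formula: Casting Yield = (W_good / W_total) * 100
Yield = (320 kg / 363 kg) * 100 = 88.1543%

Final answer: 88.1543%


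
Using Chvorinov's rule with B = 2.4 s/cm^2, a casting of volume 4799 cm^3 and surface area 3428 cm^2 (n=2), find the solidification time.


Formula: t_s = B * (V/A)^n  (Chvorinov's rule, n=2)
Modulus M = V/A = 4799/3428 = 1.399942 cm
M^2 = 1.399942^2 = 1.959838 cm^2
t_s = 2.4 * 1.959838 = 4.7036 s

4.7036 s


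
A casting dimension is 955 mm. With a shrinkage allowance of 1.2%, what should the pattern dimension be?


Formula: L_pattern = L_casting * (1 + shrinkage_rate/100)
Shrinkage factor = 1 + 1.2/100 = 1.012
L_pattern = 955 mm * 1.012 = 966.4600 mm

Final answer: 966.4600 mm


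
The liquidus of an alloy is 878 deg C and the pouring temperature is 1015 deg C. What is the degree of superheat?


Formula: Superheat = T_pour - T_melt
Superheat = 1015 - 878 = 137 deg C

137 deg C


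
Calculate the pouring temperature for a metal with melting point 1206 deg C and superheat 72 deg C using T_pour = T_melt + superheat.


Formula: T_pour = T_melt + Superheat
T_pour = 1206 + 72 = 1278 deg C

Final answer: 1278 deg C


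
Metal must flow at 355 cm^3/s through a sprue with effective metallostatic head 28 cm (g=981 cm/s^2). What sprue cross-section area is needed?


Formula: v = sqrt(2*g*h), A = Q/v
Velocity: v = sqrt(2 * 981 * 28) = sqrt(54936) = 234.3843 cm/s
Sprue area: A = Q / v = 355 / 234.3843 = 1.5146 cm^2


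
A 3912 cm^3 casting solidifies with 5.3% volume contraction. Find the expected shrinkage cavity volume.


Formula: V_shrink = V_casting * shrinkage_pct / 100
V_shrink = 3912 cm^3 * 5.3 / 100 = 207.3360 cm^3

207.3360 cm^3


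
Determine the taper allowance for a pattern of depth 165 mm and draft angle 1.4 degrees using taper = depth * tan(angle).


Formula: taper = depth * tan(draft_angle)
tan(1.4 deg) = 0.0244395
taper = 165 mm * 0.0244395 = 4.0325 mm

Final answer: 4.0325 mm


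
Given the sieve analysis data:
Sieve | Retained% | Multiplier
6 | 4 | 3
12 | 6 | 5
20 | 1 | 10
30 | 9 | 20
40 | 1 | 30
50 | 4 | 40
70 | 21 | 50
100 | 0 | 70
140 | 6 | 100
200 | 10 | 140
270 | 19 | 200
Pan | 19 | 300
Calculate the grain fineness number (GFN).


Formula: GFN = sum(pct * multiplier) / sum(pct)
sum(pct * multiplier) = 12972
sum(pct) = 100
GFN = 12972 / 100 = 129.72

129.72


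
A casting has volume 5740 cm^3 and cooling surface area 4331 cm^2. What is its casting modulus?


Formula: Casting Modulus M = V / A
M = 5740 cm^3 / 4331 cm^2 = 1.3253 cm

Final answer: 1.3253 cm


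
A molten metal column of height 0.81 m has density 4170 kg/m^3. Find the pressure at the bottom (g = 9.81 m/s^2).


Formula: P = rho * g * h
rho * g = 4170 * 9.81 = 40907.7 N/m^3
P = 40907.7 * 0.81 = 33135.2370 Pa

Final answer: 33135.2370 Pa


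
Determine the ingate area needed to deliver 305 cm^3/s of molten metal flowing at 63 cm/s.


Formula: A_ingate = Q / v  (continuity equation)
A = 305 cm^3/s / 63 cm/s = 4.8413 cm^2

4.8413 cm^2


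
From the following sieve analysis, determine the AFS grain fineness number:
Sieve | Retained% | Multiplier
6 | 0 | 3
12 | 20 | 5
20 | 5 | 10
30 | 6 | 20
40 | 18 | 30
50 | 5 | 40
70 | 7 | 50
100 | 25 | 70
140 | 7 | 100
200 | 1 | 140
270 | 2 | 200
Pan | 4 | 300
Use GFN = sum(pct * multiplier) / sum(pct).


Formula: GFN = sum(pct * multiplier) / sum(pct)
sum(pct * multiplier) = 5550
sum(pct) = 100
GFN = 5550 / 100 = 55.50

Answer: 55.50


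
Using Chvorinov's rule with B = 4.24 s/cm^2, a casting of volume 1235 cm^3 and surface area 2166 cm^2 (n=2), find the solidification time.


Formula: t_s = B * (V/A)^n  (Chvorinov's rule, n=2)
Modulus M = V/A = 1235/2166 = 0.570175 cm
M^2 = 0.570175^2 = 0.325100 cm^2
t_s = 4.24 * 0.325100 = 1.3784 s

Final answer: 1.3784 s


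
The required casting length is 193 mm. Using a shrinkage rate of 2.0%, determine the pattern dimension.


Formula: L_pattern = L_casting * (1 + shrinkage_rate/100)
Shrinkage factor = 1 + 2.0/100 = 1.02
L_pattern = 193 mm * 1.02 = 196.8600 mm

Final answer: 196.8600 mm


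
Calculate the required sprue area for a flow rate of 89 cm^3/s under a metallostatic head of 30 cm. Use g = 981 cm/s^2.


Formula: v = sqrt(2*g*h), A = Q/v
Velocity: v = sqrt(2 * 981 * 30) = sqrt(58860) = 242.6108 cm/s
Sprue area: A = Q / v = 89 / 242.6108 = 0.3668 cm^2

0.3668 cm^2


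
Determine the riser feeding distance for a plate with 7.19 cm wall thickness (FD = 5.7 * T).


Formula: FD = 5.7 * T  (riser feeding-distance rule)
FD = 5.7 * 7.19 cm = 40.9830 cm


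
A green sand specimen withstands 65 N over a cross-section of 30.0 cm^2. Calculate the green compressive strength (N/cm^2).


Formula: Compressive Strength = Force / Area
Strength = 65 N / 30.0 cm^2 = 2.1667 N/cm^2


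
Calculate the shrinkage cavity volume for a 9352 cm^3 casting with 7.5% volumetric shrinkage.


Formula: V_shrink = V_casting * shrinkage_pct / 100
V_shrink = 9352 cm^3 * 7.5 / 100 = 701.4000 cm^3

Final answer: 701.4000 cm^3


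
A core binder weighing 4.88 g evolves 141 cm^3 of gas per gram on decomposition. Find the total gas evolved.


Formula: V_gas = W_binder * gas_evolution_rate
V = 4.88 g * 141 cm^3/g = 688.0800 cm^3

Answer: 688.0800 cm^3


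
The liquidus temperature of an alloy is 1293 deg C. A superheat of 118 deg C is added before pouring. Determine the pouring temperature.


Formula: T_pour = T_melt + Superheat
T_pour = 1293 + 118 = 1411 deg C

Final answer: 1411 deg C


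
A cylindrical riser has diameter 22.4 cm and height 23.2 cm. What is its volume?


Formula: V = pi * (D/2)^2 * H  (cylinder volume)
Radius = D/2 = 22.4/2 = 11.2 cm
V = pi * 11.2^2 * 23.2 = 9142.6881 cm^3

Answer: 9142.6881 cm^3


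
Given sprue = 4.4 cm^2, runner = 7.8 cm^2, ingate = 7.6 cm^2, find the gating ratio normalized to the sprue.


Sprue:Runner:Ingate = 1 : 7.8/4.4 : 7.6/4.4 = 1:1.77:1.73


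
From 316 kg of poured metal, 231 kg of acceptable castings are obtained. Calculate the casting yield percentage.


Formula: Casting Yield = (W_good / W_total) * 100
Yield = (231 kg / 316 kg) * 100 = 73.1013%

73.1013%


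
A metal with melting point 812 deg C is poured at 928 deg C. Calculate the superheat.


Formula: Superheat = T_pour - T_melt
Superheat = 928 - 812 = 116 deg C

Answer: 116 deg C


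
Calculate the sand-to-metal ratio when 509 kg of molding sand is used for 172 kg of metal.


Formula: Sand-to-Metal Ratio = W_sand / W_metal
Ratio = 509 kg / 172 kg = 2.9593

Final answer: 2.9593


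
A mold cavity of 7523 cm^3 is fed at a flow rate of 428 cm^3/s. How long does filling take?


Formula: t_fill = V_mold / Q_flow
t = 7523 cm^3 / 428 cm^3/s = 17.5771 s


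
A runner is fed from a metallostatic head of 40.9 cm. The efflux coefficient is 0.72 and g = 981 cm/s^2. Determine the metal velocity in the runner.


Formula: v = Cd * sqrt(2 * g * h)  (Torricelli with discharge coefficient)
2*g*h = 2 * 981 * 40.9 = 80245.8 cm^2/s^2
sqrt(80245.8) = 283.27690 cm/s
v = 0.72 * 283.27690 = 203.9594 cm/s


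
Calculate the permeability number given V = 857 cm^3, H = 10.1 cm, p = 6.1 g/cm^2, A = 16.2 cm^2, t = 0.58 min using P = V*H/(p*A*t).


Formula: Permeability Number P = (V * H) / (p * A * t)
Numerator: V * H = 857 * 10.1 = 8655.7
Denominator: p * A * t = 6.1 * 16.2 * 0.58 = 57.3156
P = 8655.7 / 57.3156 = 151.0182

151.0182


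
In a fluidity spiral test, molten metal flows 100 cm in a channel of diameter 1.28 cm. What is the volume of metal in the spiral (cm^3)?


Formula: V = pi * (d/2)^2 * L  (cylinder volume)
Radius = 1.28/2 = 0.64 cm
V = pi * 0.64^2 * 100 = 128.6796 cm^3

Final answer: 128.6796 cm^3


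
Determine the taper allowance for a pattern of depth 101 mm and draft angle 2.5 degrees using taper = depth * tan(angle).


Formula: taper = depth * tan(draft_angle)
tan(2.5 deg) = 0.0436609
taper = 101 mm * 0.0436609 = 4.4098 mm

Final answer: 4.4098 mm


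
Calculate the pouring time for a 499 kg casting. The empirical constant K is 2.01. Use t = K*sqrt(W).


Formula: t = K * sqrt(W)
sqrt(W) = sqrt(499) = 22.33831
t = 2.01 * 22.33831 = 44.9000 s

44.9000 s


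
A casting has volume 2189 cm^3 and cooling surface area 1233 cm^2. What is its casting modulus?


Formula: Casting Modulus M = V / A
M = 2189 cm^3 / 1233 cm^2 = 1.7753 cm

1.7753 cm


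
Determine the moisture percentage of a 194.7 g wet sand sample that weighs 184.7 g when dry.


Formula: MC = (W_wet - W_dry) / W_wet * 100
Water mass = 194.7 - 184.7 = 10.0 g
MC = 10.0 / 194.7 * 100 = 5.1361%

Final answer: 5.1361%


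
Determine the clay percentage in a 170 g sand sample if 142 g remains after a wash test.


Formula: Clay% = (W_total - W_washed) / W_total * 100
Clay mass = 170 - 142 = 28 g
Clay% = 28 / 170 * 100 = 16.4706%

16.4706%


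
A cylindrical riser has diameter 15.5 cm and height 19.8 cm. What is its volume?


Formula: V = pi * (D/2)^2 * H  (cylinder volume)
Radius = D/2 = 15.5/2 = 7.75 cm
V = pi * 7.75^2 * 19.8 = 3736.0998 cm^3


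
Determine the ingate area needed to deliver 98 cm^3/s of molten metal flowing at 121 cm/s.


Formula: A_ingate = Q / v  (continuity equation)
A = 98 cm^3/s / 121 cm/s = 0.8099 cm^2

Final answer: 0.8099 cm^2


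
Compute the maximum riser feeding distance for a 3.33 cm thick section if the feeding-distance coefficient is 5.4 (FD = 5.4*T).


Formula: FD = 5.4 * T  (riser feeding-distance rule)
FD = 5.4 * 3.33 cm = 17.9820 cm

17.9820 cm


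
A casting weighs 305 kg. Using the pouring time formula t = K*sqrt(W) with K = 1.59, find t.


Formula: t = K * sqrt(W)
sqrt(W) = sqrt(305) = 17.46425
t = 1.59 * 17.46425 = 27.7682 s

Final answer: 27.7682 s


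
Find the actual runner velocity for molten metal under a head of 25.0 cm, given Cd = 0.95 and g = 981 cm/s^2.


Formula: v = Cd * sqrt(2 * g * h)  (Torricelli with discharge coefficient)
2*g*h = 2 * 981 * 25.0 = 49050.0 cm^2/s^2
sqrt(49050.0) = 221.47235 cm/s
v = 0.95 * 221.47235 = 210.3987 cm/s

Final answer: 210.3987 cm/s


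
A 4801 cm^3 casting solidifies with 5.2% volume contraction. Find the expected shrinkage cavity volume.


Formula: V_shrink = V_casting * shrinkage_pct / 100
V_shrink = 4801 cm^3 * 5.2 / 100 = 249.6520 cm^3


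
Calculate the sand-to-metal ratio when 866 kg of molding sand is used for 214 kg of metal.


Formula: Sand-to-Metal Ratio = W_sand / W_metal
Ratio = 866 kg / 214 kg = 4.0467


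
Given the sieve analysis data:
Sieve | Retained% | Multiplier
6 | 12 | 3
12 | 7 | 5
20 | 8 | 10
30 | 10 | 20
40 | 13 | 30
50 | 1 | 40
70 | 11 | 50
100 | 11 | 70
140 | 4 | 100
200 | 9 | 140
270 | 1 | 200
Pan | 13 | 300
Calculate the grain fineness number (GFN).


Formula: GFN = sum(pct * multiplier) / sum(pct)
sum(pct * multiplier) = 7861
sum(pct) = 100
GFN = 7861 / 100 = 78.61

78.61


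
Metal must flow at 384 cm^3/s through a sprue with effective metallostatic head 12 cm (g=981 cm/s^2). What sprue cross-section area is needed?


Formula: v = sqrt(2*g*h), A = Q/v
Velocity: v = sqrt(2 * 981 * 12) = sqrt(23544) = 153.4405 cm/s
Sprue area: A = Q / v = 384 / 153.4405 = 2.5026 cm^2


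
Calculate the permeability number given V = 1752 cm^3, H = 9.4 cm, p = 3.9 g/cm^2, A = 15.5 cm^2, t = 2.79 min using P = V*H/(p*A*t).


Formula: Permeability Number P = (V * H) / (p * A * t)
Numerator: V * H = 1752 * 9.4 = 16468.8
Denominator: p * A * t = 3.9 * 15.5 * 2.79 = 168.6555
P = 16468.8 / 168.6555 = 97.6476

Answer: 97.6476


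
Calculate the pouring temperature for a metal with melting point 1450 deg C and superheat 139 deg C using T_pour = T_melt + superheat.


Formula: T_pour = T_melt + Superheat
T_pour = 1450 + 139 = 1589 deg C

Final answer: 1589 deg C


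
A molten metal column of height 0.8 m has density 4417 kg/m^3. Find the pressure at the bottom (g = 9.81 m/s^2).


Formula: P = rho * g * h
rho * g = 4417 * 9.81 = 43330.77 N/m^3
P = 43330.77 * 0.8 = 34664.6160 Pa

Answer: 34664.6160 Pa


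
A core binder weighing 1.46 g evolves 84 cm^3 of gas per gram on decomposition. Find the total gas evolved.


Formula: V_gas = W_binder * gas_evolution_rate
V = 1.46 g * 84 cm^3/g = 122.6400 cm^3

Answer: 122.6400 cm^3


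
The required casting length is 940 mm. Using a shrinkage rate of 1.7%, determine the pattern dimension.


Formula: L_pattern = L_casting * (1 + shrinkage_rate/100)
Shrinkage factor = 1 + 1.7/100 = 1.017
L_pattern = 940 mm * 1.017 = 955.9800 mm


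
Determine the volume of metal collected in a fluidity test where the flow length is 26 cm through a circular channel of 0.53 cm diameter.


Formula: V = pi * (d/2)^2 * L  (cylinder volume)
Radius = 0.53/2 = 0.265 cm
V = pi * 0.265^2 * 26 = 5.7361 cm^3

Answer: 5.7361 cm^3


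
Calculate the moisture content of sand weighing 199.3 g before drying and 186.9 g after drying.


Formula: MC = (W_wet - W_dry) / W_wet * 100
Water mass = 199.3 - 186.9 = 12.4 g
MC = 12.4 / 199.3 * 100 = 6.2218%

Answer: 6.2218%


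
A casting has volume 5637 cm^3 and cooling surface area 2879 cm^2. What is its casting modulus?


Formula: Casting Modulus M = V / A
M = 5637 cm^3 / 2879 cm^2 = 1.9580 cm


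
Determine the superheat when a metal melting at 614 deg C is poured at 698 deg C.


Formula: Superheat = T_pour - T_melt
Superheat = 698 - 614 = 84 deg C

Final answer: 84 deg C


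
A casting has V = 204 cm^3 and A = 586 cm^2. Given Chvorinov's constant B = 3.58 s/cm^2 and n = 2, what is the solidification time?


Formula: t_s = B * (V/A)^n  (Chvorinov's rule, n=2)
Modulus M = V/A = 204/586 = 0.348123 cm
M^2 = 0.348123^2 = 0.121190 cm^2
t_s = 3.58 * 0.121190 = 0.4339 s


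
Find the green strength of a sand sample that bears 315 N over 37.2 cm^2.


Formula: Compressive Strength = Force / Area
Strength = 315 N / 37.2 cm^2 = 8.4677 N/cm^2

8.4677 N/cm^2


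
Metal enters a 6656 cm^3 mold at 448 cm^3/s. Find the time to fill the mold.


Formula: t_fill = V_mold / Q_flow
t = 6656 cm^3 / 448 cm^3/s = 14.8571 s


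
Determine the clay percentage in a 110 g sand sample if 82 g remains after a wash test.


Formula: Clay% = (W_total - W_washed) / W_total * 100
Clay mass = 110 - 82 = 28 g
Clay% = 28 / 110 * 100 = 25.4545%


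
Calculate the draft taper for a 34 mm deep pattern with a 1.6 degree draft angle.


Formula: taper = depth * tan(draft_angle)
tan(1.6 deg) = 0.0279325
taper = 34 mm * 0.0279325 = 0.9497 mm

Answer: 0.9497 mm


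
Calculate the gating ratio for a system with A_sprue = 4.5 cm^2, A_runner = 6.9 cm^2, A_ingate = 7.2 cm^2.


Sprue:Runner:Ingate = 1 : 6.9/4.5 : 7.2/4.5 = 1:1.53:1.60

Answer: 1:1.53:1.60


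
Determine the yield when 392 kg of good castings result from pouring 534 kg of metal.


Formula: Casting Yield = (W_good / W_total) * 100
Yield = (392 kg / 534 kg) * 100 = 73.4082%

Final answer: 73.4082%


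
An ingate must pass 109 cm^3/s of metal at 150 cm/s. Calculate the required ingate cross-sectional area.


Formula: A_ingate = Q / v  (continuity equation)
A = 109 cm^3/s / 150 cm/s = 0.7267 cm^2

Answer: 0.7267 cm^2


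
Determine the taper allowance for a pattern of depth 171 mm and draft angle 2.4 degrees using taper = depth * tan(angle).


Formula: taper = depth * tan(draft_angle)
tan(2.4 deg) = 0.0419124
taper = 171 mm * 0.0419124 = 7.1670 mm

Final answer: 7.1670 mm


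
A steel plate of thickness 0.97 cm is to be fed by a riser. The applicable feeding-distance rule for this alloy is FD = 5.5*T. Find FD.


Formula: FD = 5.5 * T  (riser feeding-distance rule)
FD = 5.5 * 0.97 cm = 5.3350 cm

Final answer: 5.3350 cm


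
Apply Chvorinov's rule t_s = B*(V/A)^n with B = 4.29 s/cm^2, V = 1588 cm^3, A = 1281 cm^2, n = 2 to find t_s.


Formula: t_s = B * (V/A)^n  (Chvorinov's rule, n=2)
Modulus M = V/A = 1588/1281 = 1.239657 cm
M^2 = 1.239657^2 = 1.536749 cm^2
t_s = 4.29 * 1.536749 = 6.5927 s

Final answer: 6.5927 s


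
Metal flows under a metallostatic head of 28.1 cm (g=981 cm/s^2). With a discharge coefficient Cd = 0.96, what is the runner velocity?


Formula: v = Cd * sqrt(2 * g * h)  (Torricelli with discharge coefficient)
2*g*h = 2 * 981 * 28.1 = 55132.2 cm^2/s^2
sqrt(55132.2) = 234.80247 cm/s
v = 0.96 * 234.80247 = 225.4104 cm/s

225.4104 cm/s


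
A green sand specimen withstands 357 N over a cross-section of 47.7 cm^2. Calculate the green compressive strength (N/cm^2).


Formula: Compressive Strength = Force / Area
Strength = 357 N / 47.7 cm^2 = 7.4843 N/cm^2

Final answer: 7.4843 N/cm^2


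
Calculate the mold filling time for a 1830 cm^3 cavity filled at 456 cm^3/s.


Formula: t_fill = V_mold / Q_flow
t = 1830 cm^3 / 456 cm^3/s = 4.0132 s

4.0132 s


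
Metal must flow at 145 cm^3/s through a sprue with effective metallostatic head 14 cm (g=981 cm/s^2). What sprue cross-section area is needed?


Formula: v = sqrt(2*g*h), A = Q/v
Velocity: v = sqrt(2 * 981 * 14) = sqrt(27468) = 165.7347 cm/s
Sprue area: A = Q / v = 145 / 165.7347 = 0.8749 cm^2

Answer: 0.8749 cm^2


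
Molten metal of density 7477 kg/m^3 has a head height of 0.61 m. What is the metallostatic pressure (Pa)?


Formula: P = rho * g * h
rho * g = 7477 * 9.81 = 73349.37 N/m^3
P = 73349.37 * 0.61 = 44743.1157 Pa

Answer: 44743.1157 Pa


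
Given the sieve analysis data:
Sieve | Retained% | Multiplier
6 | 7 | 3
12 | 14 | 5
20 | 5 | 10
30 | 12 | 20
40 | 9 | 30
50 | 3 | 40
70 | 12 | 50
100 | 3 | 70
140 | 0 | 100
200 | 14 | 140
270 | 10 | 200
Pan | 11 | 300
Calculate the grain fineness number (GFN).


Formula: GFN = sum(pct * multiplier) / sum(pct)
sum(pct * multiplier) = 8841
sum(pct) = 100
GFN = 8841 / 100 = 88.41

Final answer: 88.41


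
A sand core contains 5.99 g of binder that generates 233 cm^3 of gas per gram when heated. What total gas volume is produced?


Formula: V_gas = W_binder * gas_evolution_rate
V = 5.99 g * 233 cm^3/g = 1395.6700 cm^3

1395.6700 cm^3


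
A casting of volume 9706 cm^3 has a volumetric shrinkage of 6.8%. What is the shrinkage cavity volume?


Formula: V_shrink = V_casting * shrinkage_pct / 100
V_shrink = 9706 cm^3 * 6.8 / 100 = 660.0080 cm^3

Answer: 660.0080 cm^3


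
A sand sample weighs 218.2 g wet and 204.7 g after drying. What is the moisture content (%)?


Formula: MC = (W_wet - W_dry) / W_wet * 100
Water mass = 218.2 - 204.7 = 13.5 g
MC = 13.5 / 218.2 * 100 = 6.1870%

6.1870%


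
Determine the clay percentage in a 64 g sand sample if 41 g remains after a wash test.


Formula: Clay% = (W_total - W_washed) / W_total * 100
Clay mass = 64 - 41 = 23 g
Clay% = 23 / 64 * 100 = 35.9375%

Final answer: 35.9375%


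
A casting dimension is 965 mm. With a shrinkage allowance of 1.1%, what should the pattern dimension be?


Formula: L_pattern = L_casting * (1 + shrinkage_rate/100)
Shrinkage factor = 1 + 1.1/100 = 1.011
L_pattern = 965 mm * 1.011 = 975.6150 mm

Answer: 975.6150 mm


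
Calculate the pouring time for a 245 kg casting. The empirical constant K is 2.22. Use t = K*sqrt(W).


Formula: t = K * sqrt(W)
sqrt(W) = sqrt(245) = 15.65248
t = 2.22 * 15.65248 = 34.7485 s


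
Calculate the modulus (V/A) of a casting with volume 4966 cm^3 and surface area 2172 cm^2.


Formula: Casting Modulus M = V / A
M = 4966 cm^3 / 2172 cm^2 = 2.2864 cm


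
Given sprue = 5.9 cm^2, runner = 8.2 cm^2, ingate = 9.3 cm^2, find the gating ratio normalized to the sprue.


Sprue:Runner:Ingate = 1 : 8.2/5.9 : 9.3/5.9 = 1:1.39:1.58

Answer: 1:1.39:1.58


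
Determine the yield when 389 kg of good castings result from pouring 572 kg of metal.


Formula: Casting Yield = (W_good / W_total) * 100
Yield = (389 kg / 572 kg) * 100 = 68.0070%

Answer: 68.0070%


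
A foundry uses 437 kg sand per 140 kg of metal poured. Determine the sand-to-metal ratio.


Formula: Sand-to-Metal Ratio = W_sand / W_metal
Ratio = 437 kg / 140 kg = 3.1214

3.1214


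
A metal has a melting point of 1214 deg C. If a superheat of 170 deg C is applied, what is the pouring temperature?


Formula: T_pour = T_melt + Superheat
T_pour = 1214 + 170 = 1384 deg C

Final answer: 1384 deg C


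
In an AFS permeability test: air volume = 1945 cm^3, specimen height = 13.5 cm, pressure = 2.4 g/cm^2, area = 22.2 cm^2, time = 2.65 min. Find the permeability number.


Formula: Permeability Number P = (V * H) / (p * A * t)
Numerator: V * H = 1945 * 13.5 = 26257.5
Denominator: p * A * t = 2.4 * 22.2 * 2.65 = 141.192
P = 26257.5 / 141.192 = 185.9702

Answer: 185.9702


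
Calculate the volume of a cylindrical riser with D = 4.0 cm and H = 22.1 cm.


Formula: V = pi * (D/2)^2 * H  (cylinder volume)
Radius = D/2 = 4.0/2 = 2.0 cm
V = pi * 2.0^2 * 22.1 = 277.7168 cm^3

Final answer: 277.7168 cm^3


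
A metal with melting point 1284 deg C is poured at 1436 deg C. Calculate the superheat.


Formula: Superheat = T_pour - T_melt
Superheat = 1436 - 1284 = 152 deg C

Final answer: 152 deg C


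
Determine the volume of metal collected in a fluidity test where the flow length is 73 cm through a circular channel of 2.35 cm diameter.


Formula: V = pi * (d/2)^2 * L  (cylinder volume)
Radius = 2.35/2 = 1.175 cm
V = pi * 1.175^2 * 73 = 316.6274 cm^3


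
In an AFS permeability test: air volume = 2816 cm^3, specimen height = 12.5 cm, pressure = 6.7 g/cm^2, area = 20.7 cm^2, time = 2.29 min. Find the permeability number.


Formula: Permeability Number P = (V * H) / (p * A * t)
Numerator: V * H = 2816 * 12.5 = 35200.0
Denominator: p * A * t = 6.7 * 20.7 * 2.29 = 317.6001
P = 35200.0 / 317.6001 = 110.8312

110.8312


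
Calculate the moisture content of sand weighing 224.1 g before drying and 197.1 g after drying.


Formula: MC = (W_wet - W_dry) / W_wet * 100
Water mass = 224.1 - 197.1 = 27.0 g
MC = 27.0 / 224.1 * 100 = 12.0482%

Answer: 12.0482%


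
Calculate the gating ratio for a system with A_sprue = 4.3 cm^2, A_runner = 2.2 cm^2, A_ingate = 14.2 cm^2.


Sprue:Runner:Ingate = 1 : 2.2/4.3 : 14.2/4.3 = 1:0.51:3.30


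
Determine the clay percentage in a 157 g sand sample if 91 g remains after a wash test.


Formula: Clay% = (W_total - W_washed) / W_total * 100
Clay mass = 157 - 91 = 66 g
Clay% = 66 / 157 * 100 = 42.0382%

42.0382%


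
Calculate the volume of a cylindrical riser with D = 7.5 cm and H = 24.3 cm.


Formula: V = pi * (D/2)^2 * H  (cylinder volume)
Radius = D/2 = 7.5/2 = 3.75 cm
V = pi * 3.75^2 * 24.3 = 1073.5411 cm^3

1073.5411 cm^3


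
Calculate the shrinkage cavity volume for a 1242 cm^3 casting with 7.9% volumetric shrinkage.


Formula: V_shrink = V_casting * shrinkage_pct / 100
V_shrink = 1242 cm^3 * 7.9 / 100 = 98.1180 cm^3

Final answer: 98.1180 cm^3


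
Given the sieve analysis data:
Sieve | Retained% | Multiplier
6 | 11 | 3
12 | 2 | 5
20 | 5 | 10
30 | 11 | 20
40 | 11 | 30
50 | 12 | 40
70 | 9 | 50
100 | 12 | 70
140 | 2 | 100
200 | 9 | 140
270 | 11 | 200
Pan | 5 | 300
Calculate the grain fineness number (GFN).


Formula: GFN = sum(pct * multiplier) / sum(pct)
sum(pct * multiplier) = 7573
sum(pct) = 100
GFN = 7573 / 100 = 75.73

Final answer: 75.73


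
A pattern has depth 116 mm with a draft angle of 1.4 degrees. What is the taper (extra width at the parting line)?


Formula: taper = depth * tan(draft_angle)
tan(1.4 deg) = 0.0244395
taper = 116 mm * 0.0244395 = 2.8350 mm


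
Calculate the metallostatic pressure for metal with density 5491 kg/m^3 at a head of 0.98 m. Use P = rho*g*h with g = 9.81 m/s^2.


Formula: P = rho * g * h
rho * g = 5491 * 9.81 = 53866.71 N/m^3
P = 53866.71 * 0.98 = 52789.3758 Pa

Answer: 52789.3758 Pa


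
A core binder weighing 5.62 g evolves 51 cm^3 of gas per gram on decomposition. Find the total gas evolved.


Formula: V_gas = W_binder * gas_evolution_rate
V = 5.62 g * 51 cm^3/g = 286.6200 cm^3

286.6200 cm^3


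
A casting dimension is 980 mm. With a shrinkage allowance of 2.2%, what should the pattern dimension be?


Formula: L_pattern = L_casting * (1 + shrinkage_rate/100)
Shrinkage factor = 1 + 2.2/100 = 1.022
L_pattern = 980 mm * 1.022 = 1001.5600 mm


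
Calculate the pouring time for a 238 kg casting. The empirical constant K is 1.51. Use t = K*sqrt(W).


Formula: t = K * sqrt(W)
sqrt(W) = sqrt(238) = 15.42725
t = 1.51 * 15.42725 = 23.2951 s

Answer: 23.2951 s


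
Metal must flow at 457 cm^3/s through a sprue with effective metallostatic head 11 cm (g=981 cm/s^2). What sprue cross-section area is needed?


Formula: v = sqrt(2*g*h), A = Q/v
Velocity: v = sqrt(2 * 981 * 11) = sqrt(21582) = 146.9081 cm/s
Sprue area: A = Q / v = 457 / 146.9081 = 3.1108 cm^2


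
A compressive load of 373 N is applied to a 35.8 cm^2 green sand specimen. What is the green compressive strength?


Formula: Compressive Strength = Force / Area
Strength = 373 N / 35.8 cm^2 = 10.4190 N/cm^2

10.4190 N/cm^2


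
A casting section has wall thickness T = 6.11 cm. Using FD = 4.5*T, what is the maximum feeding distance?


Formula: FD = 4.5 * T  (riser feeding-distance rule)
FD = 4.5 * 6.11 cm = 27.4950 cm
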